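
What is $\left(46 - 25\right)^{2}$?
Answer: $441$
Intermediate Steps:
$\left(46 - 25\right)^{2} = 21^{2} = 441$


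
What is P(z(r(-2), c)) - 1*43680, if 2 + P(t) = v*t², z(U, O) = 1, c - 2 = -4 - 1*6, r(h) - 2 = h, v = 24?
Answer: -43658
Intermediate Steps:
r(h) = 2 + h
c = -8 (c = 2 + (-4 - 1*6) = 2 + (-4 - 6) = 2 - 10 = -8)
P(t) = -2 + 24*t²
P(z(r(-2), c)) - 1*43680 = (-2 + 24*1²) - 1*43680 = (-2 + 24*1) - 43680 = (-2 + 24) - 43680 = 22 - 43680 = -43658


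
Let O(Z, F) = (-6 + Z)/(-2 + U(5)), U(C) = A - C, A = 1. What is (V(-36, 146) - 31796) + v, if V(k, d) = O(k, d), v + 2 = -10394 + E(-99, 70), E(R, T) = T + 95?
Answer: -42020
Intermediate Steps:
E(R, T) = 95 + T
U(C) = 1 - C
O(Z, F) = 1 - Z/6 (O(Z, F) = (-6 + Z)/(-2 + (1 - 1*5)) = (-6 + Z)/(-2 + (1 - 5)) = (-6 + Z)/(-2 - 4) = (-6 + Z)/(-6) = (-6 + Z)*(-⅙) = 1 - Z/6)
v = -10231 (v = -2 + (-10394 + (95 + 70)) = -2 + (-10394 + 165) = -2 - 10229 = -10231)
V(k, d) = 1 - k/6
(V(-36, 146) - 31796) + v = ((1 - ⅙*(-36)) - 31796) - 10231 = ((1 + 6) - 31796) - 10231 = (7 - 31796) - 10231 = -31789 - 10231 = -42020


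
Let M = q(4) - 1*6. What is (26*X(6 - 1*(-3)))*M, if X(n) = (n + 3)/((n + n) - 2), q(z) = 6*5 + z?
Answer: 546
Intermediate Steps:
q(z) = 30 + z
M = 28 (M = (30 + 4) - 1*6 = 34 - 6 = 28)
X(n) = (3 + n)/(-2 + 2*n) (X(n) = (3 + n)/(2*n - 2) = (3 + n)/(-2 + 2*n))
(26*X(6 - 1*(-3)))*M = (26*((3 + (6 - 1*(-3)))/(2*(-1 + (6 - 1*(-3))))))*28 = (26*((3 + (6 + 3))/(2*(-1 + (6 + 3)))))*28 = (26*((3 + 9)/(2*(-1 + 9))))*28 = (26*((½)*12/8))*28 = (26*((½)*(⅛)*12))*28 = (26*(¾))*28 = (39/2)*28 = 546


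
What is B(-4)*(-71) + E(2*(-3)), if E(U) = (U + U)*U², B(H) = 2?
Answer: -574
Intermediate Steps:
E(U) = 2*U³ (E(U) = (2*U)*U² = 2*U³)
B(-4)*(-71) + E(2*(-3)) = 2*(-71) + 2*(2*(-3))³ = -142 + 2*(-6)³ = -142 + 2*(-216) = -142 - 432 = -574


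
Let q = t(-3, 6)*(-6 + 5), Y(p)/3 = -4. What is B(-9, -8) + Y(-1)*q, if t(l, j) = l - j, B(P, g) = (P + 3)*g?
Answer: -60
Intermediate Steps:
B(P, g) = g*(3 + P) (B(P, g) = (3 + P)*g = g*(3 + P))
Y(p) = -12 (Y(p) = 3*(-4) = -12)
q = 9 (q = (-3 - 1*6)*(-6 + 5) = (-3 - 6)*(-1) = -9*(-1) = 9)
B(-9, -8) + Y(-1)*q = -8*(3 - 9) - 12*9 = -8*(-6) - 108 = 48 - 108 = -60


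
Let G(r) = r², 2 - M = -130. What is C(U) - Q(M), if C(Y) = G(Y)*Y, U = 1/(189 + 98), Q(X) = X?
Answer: -3120467195/23639903 ≈ -132.00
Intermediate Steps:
M = 132 (M = 2 - 1*(-130) = 2 + 130 = 132)
U = 1/287 ≈ 0.0034843
C(Y) = Y³ (C(Y) = Y²*Y = Y³)
C(U) - Q(M) = (1/287)³ - 1*132 = 1/23639903 - 132 = -3120467195/23639903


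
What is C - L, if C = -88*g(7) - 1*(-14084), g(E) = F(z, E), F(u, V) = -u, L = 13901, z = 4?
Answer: 535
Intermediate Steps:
g(E) = -4 (g(E) = -1*4 = -4)
C = 14436 (C = -88*(-4) - 1*(-14084) = 352 + 14084 = 14436)
C - L = 14436 - 1*13901 = 14436 - 13901 = 535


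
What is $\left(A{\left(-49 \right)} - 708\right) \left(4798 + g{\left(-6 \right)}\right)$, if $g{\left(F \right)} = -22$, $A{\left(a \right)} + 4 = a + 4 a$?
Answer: $-4570632$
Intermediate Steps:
$A{\left(a \right)} = -4 + 5 a$ ($A{\left(a \right)} = -4 + \left(a + 4 a\right) = -4 + 5 a$)
$\left(A{\left(-49 \right)} - 708\right) \left(4798 + g{\left(-6 \right)}\right) = \left(\left(-4 + 5 \left(-49\right)\right) - 708\right) \left(4798 - 22\right) = \left(\left(-4 - 245\right) - 708\right) 4776 = \left(-249 - 708\right) 4776 = \left(-957\right) 4776 = -4570632$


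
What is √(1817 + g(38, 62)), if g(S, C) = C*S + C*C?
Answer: √8017 ≈ 89.538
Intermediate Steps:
g(S, C) = C² + C*S (g(S, C) = C*S + C² = C² + C*S)
√(1817 + g(38, 62)) = √(1817 + 62*(62 + 38)) = √(1817 + 62*100) = √(1817 + 6200) = √8017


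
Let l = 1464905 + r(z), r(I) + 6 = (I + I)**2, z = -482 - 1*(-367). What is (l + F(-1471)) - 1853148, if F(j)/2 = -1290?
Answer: -337929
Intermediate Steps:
F(j) = -2580 (F(j) = 2*(-1290) = -2580)
z = -115 (z = -482 + 367 = -115)
r(I) = -6 + 4*I**2 (r(I) = -6 + (I + I)**2 = -6 + (2*I)**2 = -6 + 4*I**2)
l = 1517799 (l = 1464905 + (-6 + 4*(-115)**2) = 1464905 + (-6 + 4*13225) = 1464905 + (-6 + 52900) = 1464905 + 52894 = 1517799)
(l + F(-1471)) - 1853148 = (1517799 - 2580) - 1853148 = 1515219 - 1853148 = -337929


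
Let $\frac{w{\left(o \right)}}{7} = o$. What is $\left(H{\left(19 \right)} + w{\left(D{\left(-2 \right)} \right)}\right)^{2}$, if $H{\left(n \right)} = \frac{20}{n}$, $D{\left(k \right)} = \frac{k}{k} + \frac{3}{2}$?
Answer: $\frac{497025}{1444} \approx 344.2$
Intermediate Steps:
$D{\left(k \right)} = \frac{5}{2}$ ($D{\left(k \right)} = 1 + 3 \cdot \frac{1}{2} = 1 + \frac{3}{2} = \frac{5}{2}$)
$w{\left(o \right)} = 7 o$
$\left(H{\left(19 \right)} + w{\left(D{\left(-2 \right)} \right)}\right)^{2} = \left(\frac{20}{19} + 7 \cdot \frac{5}{2}\right)^{2} = \left(20 \cdot \frac{1}{19} + \frac{35}{2}\right)^{2} = \left(\frac{20}{19} + \frac{35}{2}\right)^{2} = \left(\frac{705}{38}\right)^{2} = \frac{497025}{1444}$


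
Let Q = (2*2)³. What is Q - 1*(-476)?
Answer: 540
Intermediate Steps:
Q = 64 (Q = 4³ = 64)
Q - 1*(-476) = 64 - 1*(-476) = 64 + 476 = 540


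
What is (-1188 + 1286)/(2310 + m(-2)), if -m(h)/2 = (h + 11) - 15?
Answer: 49/1161 ≈ 0.042205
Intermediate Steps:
m(h) = 8 - 2*h (m(h) = -2*((h + 11) - 15) = -2*((11 + h) - 15) = -2*(-4 + h) = 8 - 2*h)
(-1188 + 1286)/(2310 + m(-2)) = (-1188 + 1286)/(2310 + (8 - 2*(-2))) = 98/(2310 + (8 + 4)) = 98/(2310 + 12) = 98/2322 = 98*(1/2322) = 49/1161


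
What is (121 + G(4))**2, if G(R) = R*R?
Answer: 18769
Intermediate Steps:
G(R) = R**2
(121 + G(4))**2 = (121 + 4**2)**2 = (121 + 16)**2 = 137**2 = 18769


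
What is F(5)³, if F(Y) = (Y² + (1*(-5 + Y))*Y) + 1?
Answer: 17576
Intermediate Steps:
F(Y) = 1 + Y² + Y*(-5 + Y) (F(Y) = (Y² + (-5 + Y)*Y) + 1 = (Y² + Y*(-5 + Y)) + 1 = 1 + Y² + Y*(-5 + Y))
F(5)³ = (1 - 5*5 + 2*5²)³ = (1 - 25 + 2*25)³ = (1 - 25 + 50)³ = 26³ = 17576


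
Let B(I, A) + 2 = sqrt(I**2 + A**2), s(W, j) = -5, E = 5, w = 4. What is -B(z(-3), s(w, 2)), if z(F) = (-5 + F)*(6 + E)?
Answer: 2 - sqrt(7769) ≈ -86.142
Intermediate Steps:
z(F) = -55 + 11*F (z(F) = (-5 + F)*(6 + 5) = (-5 + F)*11 = -55 + 11*F)
B(I, A) = -2 + sqrt(A**2 + I**2) (B(I, A) = -2 + sqrt(I**2 + A**2) = -2 + sqrt(A**2 + I**2))
-B(z(-3), s(w, 2)) = -(-2 + sqrt((-5)**2 + (-55 + 11*(-3))**2)) = -(-2 + sqrt(25 + (-55 - 33)**2)) = -(-2 + sqrt(25 + (-88)**2)) = -(-2 + sqrt(25 + 7744)) = -(-2 + sqrt(7769)) = 2 - sqrt(7769)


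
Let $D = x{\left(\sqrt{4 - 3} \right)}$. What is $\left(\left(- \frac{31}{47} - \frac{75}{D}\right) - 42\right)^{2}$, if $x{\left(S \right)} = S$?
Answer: $\frac{30580900}{2209} \approx 13844.0$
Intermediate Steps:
$D = 1$ ($D = \sqrt{4 - 3} = \sqrt{1} = 1$)
$\left(\left(- \frac{31}{47} - \frac{75}{D}\right) - 42\right)^{2} = \left(\left(- \frac{31}{47} - \frac{75}{1}\right) - 42\right)^{2} = \left(\left(\left(-31\right) \frac{1}{47} - 75\right) - 42\right)^{2} = \left(\left(- \frac{31}{47} - 75\right) - 42\right)^{2} = \left(- \frac{3556}{47} - 42\right)^{2} = \left(- \frac{5530}{47}\right)^{2} = \frac{30580900}{2209}$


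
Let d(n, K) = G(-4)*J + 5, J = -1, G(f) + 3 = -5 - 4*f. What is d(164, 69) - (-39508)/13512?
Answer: -257/3378 ≈ -0.076081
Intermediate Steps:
G(f) = -8 - 4*f (G(f) = -3 + (-5 - 4*f) = -8 - 4*f)
d(n, K) = -3 (d(n, K) = (-8 - 4*(-4))*(-1) + 5 = (-8 + 16)*(-1) + 5 = 8*(-1) + 5 = -8 + 5 = -3)
d(164, 69) - (-39508)/13512 = -3 - (-39508)/13512 = -3 - 1*(-9877/3378) = -3 + 9877/3378 = -257/3378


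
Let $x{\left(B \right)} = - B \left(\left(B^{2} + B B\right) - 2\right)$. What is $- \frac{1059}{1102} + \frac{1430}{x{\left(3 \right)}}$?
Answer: $- \frac{406673}{13224} \approx -30.753$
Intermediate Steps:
$x{\left(B \right)} = - B \left(-2 + 2 B^{2}\right)$ ($x{\left(B \right)} = - B \left(\left(B^{2} + B^{2}\right) - 2\right) = - B \left(2 B^{2} - 2\right) = - B \left(-2 + 2 B^{2}\right)$)
$- \frac{1059}{1102} + \frac{1430}{x{\left(3 \right)}} = - \frac{1059}{1102} + \frac{1430}{2 \cdot 3 \left(1 - 3^{2}\right)} = \left(-1059\right) \frac{1}{1102} + \frac{1430}{2 \cdot 3 \left(1 - 9\right)} = - \frac{1059}{1102} + \frac{1430}{2 \cdot 3 \left(1 - 9\right)} = - \frac{1059}{1102} + \frac{1430}{2 \cdot 3 \left(-8\right)} = - \frac{1059}{1102} + \frac{1430}{-48} = - \frac{1059}{1102} + 1430 \left(- \frac{1}{48}\right) = - \frac{1059}{1102} - \frac{715}{24} = - \frac{406673}{13224}$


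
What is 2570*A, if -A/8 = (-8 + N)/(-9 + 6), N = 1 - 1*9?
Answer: -328960/3 ≈ -1.0965e+5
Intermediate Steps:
N = -8 (N = 1 - 9 = -8)
A = -128/3 (A = -8*(-8 - 8)/(-9 + 6) = -(-128)/(-3) = -(-128)*(-1)/3 = -8*16/3 = -128/3 ≈ -42.667)
2570*A = 2570*(-128/3) = -328960/3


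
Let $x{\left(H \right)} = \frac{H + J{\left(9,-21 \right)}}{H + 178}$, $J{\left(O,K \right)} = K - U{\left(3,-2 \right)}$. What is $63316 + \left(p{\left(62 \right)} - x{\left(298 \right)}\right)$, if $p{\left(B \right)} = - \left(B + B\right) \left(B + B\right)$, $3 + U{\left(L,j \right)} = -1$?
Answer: $\frac{22819159}{476} \approx 47939.0$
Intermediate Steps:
$U{\left(L,j \right)} = -4$ ($U{\left(L,j \right)} = -3 - 1 = -4$)
$J{\left(O,K \right)} = 4 + K$ ($J{\left(O,K \right)} = K - -4 = K + 4 = 4 + K$)
$p{\left(B \right)} = - 4 B^{2}$ ($p{\left(B \right)} = - 2 B 2 B = - 4 B^{2}$)
$x{\left(H \right)} = \frac{-17 + H}{178 + H}$ ($x{\left(H \right)} = \frac{H + \left(4 - 21\right)}{H + 178} = \frac{H - 17}{178 + H} = \frac{-17 + H}{178 + H}$)
$63316 + \left(p{\left(62 \right)} - x{\left(298 \right)}\right) = 63316 - \left(15376 + \frac{-17 + 298}{178 + 298}\right) = 63316 - \left(15376 + \frac{1}{476} \cdot 281\right) = 63316 - \frac{7319257}{476} = \frac{22819159}{476}$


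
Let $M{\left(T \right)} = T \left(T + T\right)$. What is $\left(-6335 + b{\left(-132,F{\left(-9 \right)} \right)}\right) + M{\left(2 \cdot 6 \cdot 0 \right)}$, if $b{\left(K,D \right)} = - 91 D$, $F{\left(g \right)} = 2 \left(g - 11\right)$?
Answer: $-2695$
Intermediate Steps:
$F{\left(g \right)} = -22 + 2 g$ ($F{\left(g \right)} = 2 \left(-11 + g\right) = -22 + 2 g$)
$M{\left(T \right)} = 2 T^{2}$ ($M{\left(T \right)} = T 2 T = 2 T^{2}$)
$\left(-6335 + b{\left(-132,F{\left(-9 \right)} \right)}\right) + M{\left(2 \cdot 6 \cdot 0 \right)} = \left(-6335 - 91 \left(-22 + 2 \left(-9\right)\right)\right) + 2 \left(2 \cdot 6 \cdot 0\right)^{2} = \left(-6335 - 91 \left(-22 - 18\right)\right) + 2 \left(12 \cdot 0\right)^{2} = \left(-6335 - -3640\right) + 2 \cdot 0^{2} = \left(-6335 + 3640\right) + 2 \cdot 0 = -2695 + 0 = -2695$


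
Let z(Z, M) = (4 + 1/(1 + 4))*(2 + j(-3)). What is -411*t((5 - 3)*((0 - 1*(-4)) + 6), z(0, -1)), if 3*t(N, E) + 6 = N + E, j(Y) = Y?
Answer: -6713/5 ≈ -1342.6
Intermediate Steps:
z(Z, M) = -21/5 (z(Z, M) = (4 + 1/(1 + 4))*(2 - 3) = (4 + 1/5)*(-1) = (4 + ⅕)*(-1) = (21/5)*(-1) = -21/5)
t(N, E) = -2 + E/3 + N/3 (t(N, E) = -2 + (N + E)/3 = -2 + (E + N)/3 = -2 + (E/3 + N/3) = -2 + E/3 + N/3)
-411*t((5 - 3)*((0 - 1*(-4)) + 6), z(0, -1)) = -411*(-2 + (⅓)*(-21/5) + ((5 - 3)*((0 - 1*(-4)) + 6))/3) = -411*(-2 - 7/5 + (2*((0 + 4) + 6))/3) = -411*(-2 - 7/5 + (2*(4 + 6))/3) = -411*(-2 - 7/5 + (2*10)/3) = -411*(-2 - 7/5 + (⅓)*20) = -411*(-2 - 7/5 + 20/3) = -411*49/15 = -6713/5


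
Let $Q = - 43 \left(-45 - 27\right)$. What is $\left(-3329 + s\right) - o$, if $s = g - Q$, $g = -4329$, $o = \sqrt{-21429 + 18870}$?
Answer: $-10754 - i \sqrt{2559} \approx -10754.0 - 50.587 i$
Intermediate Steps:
$o = i \sqrt{2559}$ ($o = \sqrt{-2559} = i \sqrt{2559} \approx 50.587 i$)
$Q = 3096$ ($Q = \left(-43\right) \left(-72\right) = 3096$)
$s = -7425$ ($s = -4329 - 3096 = -7425$)
$\left(-3329 + s\right) - o = \left(-3329 - 7425\right) - i \sqrt{2559} = -10754 - i \sqrt{2559}$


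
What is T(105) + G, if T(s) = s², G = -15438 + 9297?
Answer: 4884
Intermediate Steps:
G = -6141
T(105) + G = 105² - 6141 = 11025 - 6141 = 4884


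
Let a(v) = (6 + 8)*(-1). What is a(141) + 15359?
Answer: 15345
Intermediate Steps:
a(v) = -14 (a(v) = 14*(-1) = -14)
a(141) + 15359 = -14 + 15359 = 15345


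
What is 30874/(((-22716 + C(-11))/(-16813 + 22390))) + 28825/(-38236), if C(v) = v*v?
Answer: -6584290119203/863942420 ≈ -7621.2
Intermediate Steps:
C(v) = v**2
30874/(((-22716 + C(-11))/(-16813 + 22390))) + 28825/(-38236) = 30874/(((-22716 + (-11)**2)/(-16813 + 22390))) + 28825/(-38236) = 30874/(((-22716 + 121)/5577)) + 28825*(-1/38236) = 30874/((-22595*1/5577)) - 28825/38236 = 30874/(-22595/5577) - 28825/38236 = 30874*(-5577/22595) - 28825/38236 = -172184298/22595 - 28825/38236 = -6584290119203/863942420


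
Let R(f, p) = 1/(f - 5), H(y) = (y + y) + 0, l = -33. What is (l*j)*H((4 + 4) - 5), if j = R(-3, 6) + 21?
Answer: -16533/4 ≈ -4133.3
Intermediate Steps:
H(y) = 2*y (H(y) = 2*y + 0 = 2*y)
R(f, p) = 1/(-5 + f)
j = 167/8 (j = 1/(-5 - 3) + 21 = 1/(-8) + 21 = -⅛ + 21 = 167/8 ≈ 20.875)
(l*j)*H((4 + 4) - 5) = (-33*167/8)*(2*((4 + 4) - 5)) = -5511*(8 - 5)/4 = -5511*3/4 = -5511/8*6 = -16533/4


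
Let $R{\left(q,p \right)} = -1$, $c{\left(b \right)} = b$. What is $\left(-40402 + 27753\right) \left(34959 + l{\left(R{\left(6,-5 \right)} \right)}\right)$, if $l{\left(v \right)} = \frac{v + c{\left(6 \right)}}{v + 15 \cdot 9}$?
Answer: $- \frac{59254379639}{134} \approx -4.422 \cdot 10^{8}$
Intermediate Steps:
$l{\left(v \right)} = \frac{6 + v}{135 + v}$ ($l{\left(v \right)} = \frac{v + 6}{v + 15 \cdot 9} = \frac{6 + v}{v + 135} = \frac{6 + v}{135 + v}$)
$\left(-40402 + 27753\right) \left(34959 + l{\left(R{\left(6,-5 \right)} \right)}\right) = \left(-40402 + 27753\right) \left(34959 + \frac{6 - 1}{135 - 1}\right) = - 12649 \left(34959 + \frac{1}{134} \cdot 5\right) = - 12649 \left(34959 + \frac{5}{134}\right) = \left(-12649\right) \frac{4684511}{134} = - \frac{59254379639}{134}$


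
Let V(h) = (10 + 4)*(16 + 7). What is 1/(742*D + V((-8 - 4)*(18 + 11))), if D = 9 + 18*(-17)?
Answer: -1/220052 ≈ -4.5444e-6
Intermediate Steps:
D = -297 (D = 9 - 306 = -297)
V(h) = 322 (V(h) = 14*23 = 322)
1/(742*D + V((-8 - 4)*(18 + 11))) = 1/(742*(-297) + 322) = 1/(-220374 + 322) = 1/(-220052) = -1/220052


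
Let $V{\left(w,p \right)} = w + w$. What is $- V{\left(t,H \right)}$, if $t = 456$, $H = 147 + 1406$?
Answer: $-912$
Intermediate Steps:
$H = 1553$
$V{\left(w,p \right)} = 2 w$
$- V{\left(t,H \right)} = - 2 \cdot 456 = \left(-1\right) 912 = -912$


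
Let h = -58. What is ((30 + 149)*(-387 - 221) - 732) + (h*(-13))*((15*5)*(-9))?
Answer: -618514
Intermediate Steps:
((30 + 149)*(-387 - 221) - 732) + (h*(-13))*((15*5)*(-9)) = ((30 + 149)*(-387 - 221) - 732) + (-58*(-13))*((15*5)*(-9)) = (179*(-608) - 732) + 754*(75*(-9)) = (-108832 - 732) + 754*(-675) = -109564 - 508950 = -618514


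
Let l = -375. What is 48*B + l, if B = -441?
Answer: -21543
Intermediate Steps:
48*B + l = 48*(-441) - 375 = -21168 - 375 = -21543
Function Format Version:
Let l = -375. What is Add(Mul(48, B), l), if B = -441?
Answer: -21543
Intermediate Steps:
Add(Mul(48, B), l) = Add(Mul(48, -441), -375) = Add(-21168, -375) = -21543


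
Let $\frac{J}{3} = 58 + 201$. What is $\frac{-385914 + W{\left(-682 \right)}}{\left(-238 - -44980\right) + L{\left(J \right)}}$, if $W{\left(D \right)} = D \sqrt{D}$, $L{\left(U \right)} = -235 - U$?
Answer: $- \frac{192957}{21865} - \frac{341 i \sqrt{682}}{21865} \approx -8.8249 - 0.40728 i$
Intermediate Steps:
$J = 777$ ($J = 3 \left(58 + 201\right) = 3 \cdot 259 = 777$)
$W{\left(D \right)} = D^{\frac{3}{2}}$
$\frac{-385914 + W{\left(-682 \right)}}{\left(-238 - -44980\right) + L{\left(J \right)}} = \frac{-385914 + \left(-682\right)^{\frac{3}{2}}}{\left(-238 - -44980\right) - 1012} = \frac{-385914 - 682 i \sqrt{682}}{\left(-238 + 44980\right) - 1012} = \frac{-385914 - 682 i \sqrt{682}}{44742 - 1012} = \frac{-385914 - 682 i \sqrt{682}}{43730} = \left(-385914 - 682 i \sqrt{682}\right) \frac{1}{43730} = - \frac{192957}{21865} - \frac{341 i \sqrt{682}}{21865}$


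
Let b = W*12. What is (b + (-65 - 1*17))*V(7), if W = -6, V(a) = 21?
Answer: -3234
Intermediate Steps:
b = -72 (b = -6*12 = -72)
(b + (-65 - 1*17))*V(7) = (-72 + (-65 - 1*17))*21 = (-72 + (-65 - 17))*21 = (-72 - 82)*21 = -154*21 = -3234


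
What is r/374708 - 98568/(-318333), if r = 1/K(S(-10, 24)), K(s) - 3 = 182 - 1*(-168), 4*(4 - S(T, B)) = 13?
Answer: 4345926441055/14035506127564 ≈ 0.30964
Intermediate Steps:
S(T, B) = ¾ (S(T, B) = 4 - ¼*13 = 4 - 13/4 = ¾)
K(s) = 353 (K(s) = 3 + (182 - 1*(-168)) = 3 + (182 + 168) = 3 + 350 = 353)
r = 1/353 ≈ 0.0028329
r/374708 - 98568/(-318333) = (1/353)/374708 - 98568/(-318333) = (1/353)*(1/374708) - 98568*(-1/318333) = 1/132271924 + 32856/106111 = 4345926441055/14035506127564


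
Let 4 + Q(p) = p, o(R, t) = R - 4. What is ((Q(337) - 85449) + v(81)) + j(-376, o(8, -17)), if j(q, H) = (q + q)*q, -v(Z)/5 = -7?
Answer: 197671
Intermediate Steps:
o(R, t) = -4 + R
v(Z) = 35 (v(Z) = -5*(-7) = 35)
Q(p) = -4 + p
j(q, H) = 2*q² (j(q, H) = (2*q)*q = 2*q²)
((Q(337) - 85449) + v(81)) + j(-376, o(8, -17)) = (((-4 + 337) - 85449) + 35) + 2*(-376)² = ((333 - 85449) + 35) + 2*141376 = (-85116 + 35) + 282752 = -85081 + 282752 = 197671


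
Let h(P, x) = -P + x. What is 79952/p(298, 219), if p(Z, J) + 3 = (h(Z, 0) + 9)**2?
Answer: 39976/41759 ≈ 0.95730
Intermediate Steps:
h(P, x) = x - P
p(Z, J) = -3 + (9 - Z)**2 (p(Z, J) = -3 + ((0 - Z) + 9)**2 = -3 + (-Z + 9)**2 = -3 + (9 - Z)**2)
79952/p(298, 219) = 79952/(-3 + (9 - 1*298)**2) = 79952/(-3 + (9 - 298)**2) = 79952/(-3 + (-289)**2) = 79952/(-3 + 83521) = 79952/83518 = 79952*(1/83518) = 39976/41759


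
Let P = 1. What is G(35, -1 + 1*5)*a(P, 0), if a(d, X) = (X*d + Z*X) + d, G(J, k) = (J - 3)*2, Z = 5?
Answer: 64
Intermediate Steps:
G(J, k) = -6 + 2*J (G(J, k) = (-3 + J)*2 = -6 + 2*J)
a(d, X) = d + 5*X + X*d (a(d, X) = (X*d + 5*X) + d = (5*X + X*d) + d = d + 5*X + X*d)
G(35, -1 + 1*5)*a(P, 0) = (-6 + 2*35)*(1 + 5*0 + 0*1) = (-6 + 70)*(1 + 0 + 0) = 64*1 = 64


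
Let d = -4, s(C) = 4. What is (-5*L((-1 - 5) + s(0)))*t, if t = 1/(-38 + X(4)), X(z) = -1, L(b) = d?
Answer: -20/39 ≈ -0.51282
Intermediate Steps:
L(b) = -4
t = -1/39 (t = 1/(-38 - 1) = 1/(-39) = -1/39 ≈ -0.025641)
(-5*L((-1 - 5) + s(0)))*t = -5*(-4)*(-1/39) = 20*(-1/39) = -20/39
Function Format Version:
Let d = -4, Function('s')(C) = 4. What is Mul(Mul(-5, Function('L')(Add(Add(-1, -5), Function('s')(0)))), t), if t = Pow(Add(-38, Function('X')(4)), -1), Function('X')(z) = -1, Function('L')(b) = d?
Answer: Rational(-20, 39) ≈ -0.51282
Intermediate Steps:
Function('L')(b) = -4
t = Rational(-1, 39) (t = Pow(Add(-38, -1), -1) = Pow(-39, -1) = Rational(-1, 39) ≈ -0.025641)
Mul(Mul(-5, Function('L')(Add(Add(-1, -5), Function('s')(0)))), t) = Mul(Mul(-5, -4), Rational(-1, 39)) = Mul(20, Rational(-1, 39)) = Rational(-20, 39)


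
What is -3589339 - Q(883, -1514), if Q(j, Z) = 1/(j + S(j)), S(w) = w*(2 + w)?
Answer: -2808076294583/782338 ≈ -3.5893e+6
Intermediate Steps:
Q(j, Z) = 1/(j + j*(2 + j))
-3589339 - Q(883, -1514) = -3589339 - 1/(883*(3 + 883)) = -3589339 - 1/(883*886) = -3589339 - 1*1/782338 = -3589339 - 1/782338 = -2808076294583/782338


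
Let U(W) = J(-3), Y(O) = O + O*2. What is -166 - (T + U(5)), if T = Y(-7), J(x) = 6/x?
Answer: -143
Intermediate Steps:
Y(O) = 3*O (Y(O) = O + 2*O = 3*O)
U(W) = -2 (U(W) = 6/(-3) = 6*(-⅓) = -2)
T = -21 (T = 3*(-7) = -21)
-166 - (T + U(5)) = -166 - (-21 - 2) = -166 - 1*(-23) = -166 + 23 = -143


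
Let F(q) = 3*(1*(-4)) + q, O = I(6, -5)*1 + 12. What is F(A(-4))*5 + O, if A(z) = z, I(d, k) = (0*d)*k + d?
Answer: -62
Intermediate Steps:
I(d, k) = d (I(d, k) = 0*k + d = 0 + d = d)
O = 18 (O = 6*1 + 12 = 6 + 12 = 18)
F(q) = -12 + q (F(q) = 3*(-4) + q = -12 + q)
F(A(-4))*5 + O = (-12 - 4)*5 + 18 = -16*5 + 18 = -80 + 18 = -62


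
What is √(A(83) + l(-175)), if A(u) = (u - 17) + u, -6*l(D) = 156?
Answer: √123 ≈ 11.091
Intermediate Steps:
l(D) = -26 (l(D) = -⅙*156 = -26)
A(u) = -17 + 2*u (A(u) = (-17 + u) + u = -17 + 2*u)
√(A(83) + l(-175)) = √((-17 + 2*83) - 26) = √((-17 + 166) - 26) = √(149 - 26) = √123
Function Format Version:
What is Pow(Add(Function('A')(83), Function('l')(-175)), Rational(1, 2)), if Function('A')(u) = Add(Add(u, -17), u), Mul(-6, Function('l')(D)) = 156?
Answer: Pow(123, Rational(1, 2)) ≈ 11.091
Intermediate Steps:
Function('l')(D) = -26 (Function('l')(D) = Mul(Rational(-1, 6), 156) = -26)
Function('A')(u) = Add(-17, Mul(2, u)) (Function('A')(u) = Add(Add(-17, u), u) = Add(-17, Mul(2, u)))
Pow(Add(Function('A')(83), Function('l')(-175)), Rational(1, 2)) = Pow(Add(Add(-17, Mul(2, 83)), -26), Rational(1, 2)) = Pow(Add(Add(-17, 166), -26), Rational(1, 2)) = Pow(Add(149, -26), Rational(1, 2)) = Pow(123, Rational(1, 2))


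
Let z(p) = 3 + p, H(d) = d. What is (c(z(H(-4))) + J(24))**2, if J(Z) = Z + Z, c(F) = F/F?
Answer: 2401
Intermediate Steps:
c(F) = 1
J(Z) = 2*Z
(c(z(H(-4))) + J(24))**2 = (1 + 2*24)**2 = (1 + 48)**2 = 49**2 = 2401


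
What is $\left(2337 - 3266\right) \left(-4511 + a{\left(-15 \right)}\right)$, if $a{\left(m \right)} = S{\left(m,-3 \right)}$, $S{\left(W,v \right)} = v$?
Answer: $4193506$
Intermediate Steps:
$a{\left(m \right)} = -3$
$\left(2337 - 3266\right) \left(-4511 + a{\left(-15 \right)}\right) = \left(2337 - 3266\right) \left(-4511 - 3\right) = \left(-929\right) \left(-4514\right) = 4193506$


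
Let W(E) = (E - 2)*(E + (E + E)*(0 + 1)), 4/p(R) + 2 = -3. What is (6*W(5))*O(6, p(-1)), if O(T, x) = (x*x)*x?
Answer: -3456/25 ≈ -138.24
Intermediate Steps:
p(R) = -⅘ (p(R) = 4/(-2 - 3) = 4/(-5) = 4*(-⅕) = -⅘)
O(T, x) = x³ (O(T, x) = x²*x = x³)
W(E) = 3*E*(-2 + E) (W(E) = (-2 + E)*(E + (2*E)*1) = (-2 + E)*(E + 2*E) = (-2 + E)*(3*E) = 3*E*(-2 + E))
(6*W(5))*O(6, p(-1)) = (6*(3*5*(-2 + 5)))*(-⅘)³ = (6*(3*5*3))*(-64/125) = (6*45)*(-64/125) = 270*(-64/125) = -3456/25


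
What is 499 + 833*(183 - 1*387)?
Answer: -169433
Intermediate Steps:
499 + 833*(183 - 1*387) = 499 + 833*(183 - 387) = 499 + 833*(-204) = 499 - 169932 = -169433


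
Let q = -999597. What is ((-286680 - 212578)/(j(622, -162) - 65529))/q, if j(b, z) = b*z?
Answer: -499258/166225983921 ≈ -3.0035e-6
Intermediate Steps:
((-286680 - 212578)/(j(622, -162) - 65529))/q = ((-286680 - 212578)/(622*(-162) - 65529))/(-999597) = -499258/(-100764 - 65529)*(-1/999597) = -499258/(-166293)*(-1/999597) = -499258*(-1/166293)*(-1/999597) = (499258/166293)*(-1/999597) = -499258/166225983921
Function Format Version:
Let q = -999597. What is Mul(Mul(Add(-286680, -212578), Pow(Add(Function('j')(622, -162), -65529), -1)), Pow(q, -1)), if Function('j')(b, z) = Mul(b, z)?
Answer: Rational(-499258, 166225983921) ≈ -3.0035e-6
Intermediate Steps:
Mul(Mul(Add(-286680, -212578), Pow(Add(Function('j')(622, -162), -65529), -1)), Pow(q, -1)) = Mul(Mul(Add(-286680, -212578), Pow(Add(Mul(622, -162), -65529), -1)), Pow(-999597, -1)) = Mul(Mul(-499258, Pow(Add(-100764, -65529), -1)), Rational(-1, 999597)) = Mul(Mul(-499258, Pow(-166293, -1)), Rational(-1, 999597)) = Mul(Mul(-499258, Rational(-1, 166293)), Rational(-1, 999597)) = Mul(Rational(499258, 166293), Rational(-1, 999597)) = Rational(-499258, 166225983921)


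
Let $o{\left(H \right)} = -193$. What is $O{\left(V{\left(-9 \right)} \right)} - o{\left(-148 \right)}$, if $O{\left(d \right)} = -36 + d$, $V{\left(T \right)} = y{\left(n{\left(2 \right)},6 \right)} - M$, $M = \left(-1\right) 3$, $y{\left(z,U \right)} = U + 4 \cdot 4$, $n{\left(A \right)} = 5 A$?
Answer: $182$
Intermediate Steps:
$y{\left(z,U \right)} = 16 + U$ ($y{\left(z,U \right)} = U + 16 = 16 + U$)
$M = -3$
$V{\left(T \right)} = 25$ ($V{\left(T \right)} = \left(16 + 6\right) - -3 = 22 + 3 = 25$)
$O{\left(V{\left(-9 \right)} \right)} - o{\left(-148 \right)} = \left(-36 + 25\right) - -193 = -11 + 193 = 182$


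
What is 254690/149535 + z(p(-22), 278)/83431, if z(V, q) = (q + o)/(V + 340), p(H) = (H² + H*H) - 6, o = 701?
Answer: 1844426552303/1082904177978 ≈ 1.7032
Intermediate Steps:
p(H) = -6 + 2*H² (p(H) = (H² + H²) - 6 = 2*H² - 6 = -6 + 2*H²)
z(V, q) = (701 + q)/(340 + V) (z(V, q) = (q + 701)/(V + 340) = (701 + q)/(340 + V))
254690/149535 + z(p(-22), 278)/83431 = 254690/149535 + ((701 + 278)/(340 + (-6 + 2*(-22)²)))/83431 = 254690*(1/149535) + (979/(340 + (-6 + 2*484)))*(1/83431) = 50938/29907 + (979/(340 + (-6 + 968)))*(1/83431) = 50938/29907 + (979/(340 + 962))*(1/83431) = 50938/29907 + (979/1302)*(1/83431) = 50938/29907 + 979/108627162 = 1844426552303/1082904177978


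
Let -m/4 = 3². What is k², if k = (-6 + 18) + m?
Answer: 576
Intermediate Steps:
m = -36 (m = -4*3² = -4*9 = -36)
k = -24 (k = (-6 + 18) - 36 = 12 - 36 = -24)
k² = (-24)² = 576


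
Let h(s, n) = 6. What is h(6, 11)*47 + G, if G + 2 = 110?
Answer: 390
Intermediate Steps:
G = 108 (G = -2 + 110 = 108)
h(6, 11)*47 + G = 6*47 + 108 = 282 + 108 = 390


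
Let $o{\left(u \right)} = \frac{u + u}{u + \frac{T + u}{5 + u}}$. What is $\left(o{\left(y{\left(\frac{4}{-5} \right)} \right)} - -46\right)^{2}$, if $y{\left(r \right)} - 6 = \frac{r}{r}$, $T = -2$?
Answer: $\frac{18164644}{7921} \approx 2293.2$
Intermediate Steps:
$y{\left(r \right)} = 7$ ($y{\left(r \right)} = 6 + \frac{r}{r} = 6 + 1 = 7$)
$o{\left(u \right)} = \frac{2 u}{u + \frac{-2 + u}{5 + u}}$ ($o{\left(u \right)} = \frac{u + u}{u + \frac{-2 + u}{5 + u}} = \frac{2 u}{u + \frac{-2 + u}{5 + u}}$)
$\left(o{\left(y{\left(\frac{4}{-5} \right)} \right)} - -46\right)^{2} = \left(2 \cdot 7 \frac{1}{-2 + 7^{2} + 6 \cdot 7} \left(5 + 7\right) - -46\right)^{2} = \left(2 \cdot 7 \frac{1}{-2 + 49 + 42} \cdot 12 + 46\right)^{2} = \left(2 \cdot 7 \cdot \frac{1}{89} \cdot 12 + 46\right)^{2} = \left(\frac{168}{89} + 46\right)^{2} = \left(\frac{4262}{89}\right)^{2} = \frac{18164644}{7921}$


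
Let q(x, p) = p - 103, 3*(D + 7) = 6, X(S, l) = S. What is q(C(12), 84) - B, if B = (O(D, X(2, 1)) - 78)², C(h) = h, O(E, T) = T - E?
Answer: -5060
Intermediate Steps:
D = -5 (D = -7 + (⅓)*6 = -7 + 2 = -5)
q(x, p) = -103 + p
B = 5041 (B = ((2 - 1*(-5)) - 78)² = ((2 + 5) - 78)² = (7 - 78)² = (-71)² = 5041)
q(C(12), 84) - B = (-103 + 84) - 1*5041 = -19 - 5041 = -5060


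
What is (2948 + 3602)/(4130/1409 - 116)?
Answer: -4614475/79657 ≈ -57.929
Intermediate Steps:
(2948 + 3602)/(4130/1409 - 116) = 6550/(4130*(1/1409) - 116) = 6550/(4130/1409 - 116) = 6550/(-159314/1409) = 6550*(-1409/159314) = -4614475/79657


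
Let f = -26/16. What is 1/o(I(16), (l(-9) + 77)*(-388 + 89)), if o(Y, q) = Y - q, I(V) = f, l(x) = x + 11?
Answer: 8/188955 ≈ 4.2338e-5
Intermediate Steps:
f = -13/8 (f = -26*1/16 = -13/8 ≈ -1.6250)
l(x) = 11 + x
I(V) = -13/8
1/o(I(16), (l(-9) + 77)*(-388 + 89)) = 1/(-13/8 - ((11 - 9) + 77)*(-388 + 89)) = 1/(-13/8 - (2 + 77)*(-299)) = 1/(-13/8 - 79*(-299)) = 1/(-13/8 - 1*(-23621)) = 1/(-13/8 + 23621) = 1/(188955/8) = 8/188955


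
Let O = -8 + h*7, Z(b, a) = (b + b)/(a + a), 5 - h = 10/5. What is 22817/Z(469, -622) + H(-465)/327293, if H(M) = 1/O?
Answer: -60384989664297/1995505421 ≈ -30261.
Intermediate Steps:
h = 3 (h = 5 - 10/5 = 5 - 1*2 = 5 - 2 = 3)
Z(b, a) = b/a (Z(b, a) = (2*b)/((2*a)) = (2*b)*(1/(2*a)) = b/a)
O = 13 (O = -8 + 3*7 = -8 + 21 = 13)
H(M) = 1/13
22817/Z(469, -622) + H(-465)/327293 = 22817/((469/(-622))) + (1/13)/327293 = 22817/((469*(-1/622))) + (1/13)*(1/327293) = 22817/(-469/622) + 1/4254809 = 22817*(-622/469) + 1/4254809 = -14192174/469 + 1/4254809 = -60384989664297/1995505421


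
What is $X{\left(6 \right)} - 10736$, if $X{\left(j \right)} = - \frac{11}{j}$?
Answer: $- \frac{64427}{6} \approx -10738.0$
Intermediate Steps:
$X{\left(6 \right)} - 10736 = - \frac{11}{6} - 10736 = - \frac{64427}{6}$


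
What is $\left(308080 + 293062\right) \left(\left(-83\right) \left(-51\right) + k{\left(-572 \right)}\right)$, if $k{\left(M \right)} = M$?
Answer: $2200780862$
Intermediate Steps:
$\left(308080 + 293062\right) \left(\left(-83\right) \left(-51\right) + k{\left(-572 \right)}\right) = \left(308080 + 293062\right) \left(\left(-83\right) \left(-51\right) - 572\right) = 601142 \left(4233 - 572\right) = 601142 \cdot 3661 = 2200780862$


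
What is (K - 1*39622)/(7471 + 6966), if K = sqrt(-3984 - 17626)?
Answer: -39622/14437 + I*sqrt(21610)/14437 ≈ -2.7445 + 0.010182*I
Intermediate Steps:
K = I*sqrt(21610) (K = sqrt(-21610) = I*sqrt(21610) ≈ 147.0*I)
(K - 1*39622)/(7471 + 6966) = (I*sqrt(21610) - 1*39622)/(7471 + 6966) = (I*sqrt(21610) - 39622)/14437 = (-39622 + I*sqrt(21610))*(1/14437) = -39622/14437 + I*sqrt(21610)/14437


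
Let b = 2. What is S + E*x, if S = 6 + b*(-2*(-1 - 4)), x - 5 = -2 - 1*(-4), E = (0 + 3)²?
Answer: 89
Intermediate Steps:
E = 9 (E = 3² = 9)
x = 7 (x = 5 + (-2 - 1*(-4)) = 5 + (-2 + 4) = 5 + 2 = 7)
S = 26 (S = 6 + 2*(-2*(-1 - 4)) = 6 + 2*(-2*(-5)) = 6 + 2*10 = 6 + 20 = 26)
S + E*x = 26 + 9*7 = 26 + 63 = 89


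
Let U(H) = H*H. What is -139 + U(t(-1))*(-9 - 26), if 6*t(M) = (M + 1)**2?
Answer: -139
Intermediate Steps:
t(M) = (1 + M)**2/6 (t(M) = (M + 1)**2/6 = (1 + M)**2/6)
U(H) = H**2
-139 + U(t(-1))*(-9 - 26) = -139 + ((1 - 1)**2/6)**2*(-9 - 26) = -139 + ((1/6)*0**2)**2*(-35) = -139 + ((1/6)*0)**2*(-35) = -139 + 0**2*(-35) = -139 + 0*(-35) = -139 + 0 = -139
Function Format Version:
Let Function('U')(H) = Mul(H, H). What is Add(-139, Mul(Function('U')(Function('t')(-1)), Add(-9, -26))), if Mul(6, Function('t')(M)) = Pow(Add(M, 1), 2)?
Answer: -139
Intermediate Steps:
Function('t')(M) = Mul(Rational(1, 6), Pow(Add(1, M), 2)) (Function('t')(M) = Mul(Rational(1, 6), Pow(Add(M, 1), 2)) = Mul(Rational(1, 6), Pow(Add(1, M), 2)))
Function('U')(H) = Pow(H, 2)
Add(-139, Mul(Function('U')(Function('t')(-1)), Add(-9, -26))) = Add(-139, Mul(Pow(Mul(Rational(1, 6), Pow(Add(1, -1), 2)), 2), Add(-9, -26))) = Add(-139, Mul(Pow(Mul(Rational(1, 6), Pow(0, 2)), 2), -35)) = Add(-139, Mul(Pow(Mul(Rational(1, 6), 0), 2), -35)) = Add(-139, Mul(Pow(0, 2), -35)) = Add(-139, Mul(0, -35)) = Add(-139, 0) = -139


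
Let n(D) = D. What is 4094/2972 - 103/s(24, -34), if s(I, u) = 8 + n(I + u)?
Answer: 39288/743 ≈ 52.878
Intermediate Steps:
s(I, u) = 8 + I + u (s(I, u) = 8 + (I + u) = 8 + I + u)
4094/2972 - 103/s(24, -34) = 4094/2972 - 103/(8 + 24 - 34) = 4094*(1/2972) - 103/(-2) = 2047/1486 - 103*(-½) = 2047/1486 + 103/2 = 39288/743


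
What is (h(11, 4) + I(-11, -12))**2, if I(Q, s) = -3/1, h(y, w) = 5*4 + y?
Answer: 784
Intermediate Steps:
h(y, w) = 20 + y
I(Q, s) = -3 (I(Q, s) = -3*1 = -3)
(h(11, 4) + I(-11, -12))**2 = ((20 + 11) - 3)**2 = (31 - 3)**2 = 28**2 = 784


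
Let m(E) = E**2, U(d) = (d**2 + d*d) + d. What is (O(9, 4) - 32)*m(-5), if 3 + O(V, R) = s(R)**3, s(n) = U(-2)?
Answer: 4525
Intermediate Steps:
U(d) = d + 2*d**2 (U(d) = (d**2 + d**2) + d = 2*d**2 + d = d + 2*d**2)
s(n) = 6 (s(n) = -2*(1 + 2*(-2)) = -2*(1 - 4) = -2*(-3) = 6)
O(V, R) = 213 (O(V, R) = -3 + 6**3 = -3 + 216 = 213)
(O(9, 4) - 32)*m(-5) = (213 - 32)*(-5)**2 = 181*25 = 4525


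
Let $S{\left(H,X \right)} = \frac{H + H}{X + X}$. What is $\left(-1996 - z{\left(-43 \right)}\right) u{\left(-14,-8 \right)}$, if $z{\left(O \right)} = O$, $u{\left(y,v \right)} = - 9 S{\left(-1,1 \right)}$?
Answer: $-17577$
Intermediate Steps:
$S{\left(H,X \right)} = \frac{H}{X}$ ($S{\left(H,X \right)} = \frac{2 H}{2 X} = 2 H \frac{1}{2 X} = \frac{H}{X}$)
$u{\left(y,v \right)} = 9$ ($u{\left(y,v \right)} = - 9 \left(- 1^{-1}\right) = - 9 \left(\left(-1\right) 1\right) = \left(-9\right) \left(-1\right) = 9$)
$\left(-1996 - z{\left(-43 \right)}\right) u{\left(-14,-8 \right)} = \left(-1996 - -43\right) 9 = \left(-1996 + 43\right) 9 = \left(-1953\right) 9 = -17577$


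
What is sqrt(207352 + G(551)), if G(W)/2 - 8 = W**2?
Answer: sqrt(814570) ≈ 902.54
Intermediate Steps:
G(W) = 16 + 2*W**2
sqrt(207352 + G(551)) = sqrt(207352 + (16 + 2*551**2)) = sqrt(207352 + (16 + 2*303601)) = sqrt(207352 + (16 + 607202)) = sqrt(207352 + 607218) = sqrt(814570)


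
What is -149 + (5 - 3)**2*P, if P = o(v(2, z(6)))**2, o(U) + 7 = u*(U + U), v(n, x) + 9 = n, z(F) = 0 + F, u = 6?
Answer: 32975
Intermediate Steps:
z(F) = F
v(n, x) = -9 + n
o(U) = -7 + 12*U (o(U) = -7 + 6*(U + U) = -7 + 6*(2*U) = -7 + 12*U)
P = 8281 (P = (-7 + 12*(-9 + 2))**2 = (-7 + 12*(-7))**2 = (-7 - 84)**2 = (-91)**2 = 8281)
-149 + (5 - 3)**2*P = -149 + (5 - 3)**2*8281 = -149 + 2**2*8281 = -149 + 4*8281 = -149 + 33124 = 32975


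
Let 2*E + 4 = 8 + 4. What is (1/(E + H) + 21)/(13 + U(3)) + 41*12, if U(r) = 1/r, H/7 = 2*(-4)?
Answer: 1026633/2080 ≈ 493.57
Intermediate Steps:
H = -56 (H = 7*(2*(-4)) = 7*(-8) = -56)
E = 4 (E = -2 + (8 + 4)/2 = -2 + (½)*12 = -2 + 6 = 4)
(1/(E + H) + 21)/(13 + U(3)) + 41*12 = (1/(4 - 56) + 21)/(13 + 1/3) + 41*12 = (1/(-52) + 21)/(13 + ⅓) + 492 = (-1/52 + 21)/(40/3) + 492 = (1091/52)*(3/40) + 492 = 3273/2080 + 492 = 1026633/2080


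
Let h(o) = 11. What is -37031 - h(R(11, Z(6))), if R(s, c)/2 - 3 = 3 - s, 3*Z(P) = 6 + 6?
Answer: -37042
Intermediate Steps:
Z(P) = 4 (Z(P) = (6 + 6)/3 = (⅓)*12 = 4)
R(s, c) = 12 - 2*s (R(s, c) = 6 + 2*(3 - s) = 6 + (6 - 2*s) = 12 - 2*s)
-37031 - h(R(11, Z(6))) = -37031 - 1*11 = -37031 - 11 = -37042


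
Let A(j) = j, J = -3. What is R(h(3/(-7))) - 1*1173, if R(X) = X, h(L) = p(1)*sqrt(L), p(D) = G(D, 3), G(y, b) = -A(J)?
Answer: -1173 + 3*I*sqrt(21)/7 ≈ -1173.0 + 1.964*I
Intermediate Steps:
G(y, b) = 3 (G(y, b) = -1*(-3) = 3)
p(D) = 3
h(L) = 3*sqrt(L)
R(h(3/(-7))) - 1*1173 = 3*sqrt(3/(-7)) - 1*1173 = 3*sqrt(3*(-1/7)) - 1173 = 3*sqrt(-3/7) - 1173 = 3*(I*sqrt(21)/7) - 1173 = 3*I*sqrt(21)/7 - 1173 = -1173 + 3*I*sqrt(21)/7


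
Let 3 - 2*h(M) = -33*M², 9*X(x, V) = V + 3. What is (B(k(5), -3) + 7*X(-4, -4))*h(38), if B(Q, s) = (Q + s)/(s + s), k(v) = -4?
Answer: 37065/4 ≈ 9266.3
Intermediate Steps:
X(x, V) = ⅓ + V/9 (X(x, V) = (V + 3)/9 = (3 + V)/9 = ⅓ + V/9)
B(Q, s) = (Q + s)/(2*s) (B(Q, s) = (Q + s)/((2*s)) = (Q + s)*(1/(2*s)) = (Q + s)/(2*s))
h(M) = 3/2 + 33*M²/2 (h(M) = 3/2 - (-33)*M²/2 = 3/2 + 33*M²/2)
(B(k(5), -3) + 7*X(-4, -4))*h(38) = ((½)*(-4 - 3)/(-3) + 7*(⅓ + (⅑)*(-4)))*(3/2 + (33/2)*38²) = ((½)*(-⅓)*(-7) + 7*(⅓ - 4/9))*(3/2 + (33/2)*1444) = (7/6 + 7*(-⅑))*(3/2 + 23826) = (7/6 - 7/9)*(47655/2) = (7/18)*(47655/2) = 37065/4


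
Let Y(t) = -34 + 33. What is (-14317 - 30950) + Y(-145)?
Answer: -45268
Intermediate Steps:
Y(t) = -1
(-14317 - 30950) + Y(-145) = (-14317 - 30950) - 1 = -45267 - 1 = -45268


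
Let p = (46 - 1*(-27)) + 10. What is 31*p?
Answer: 2573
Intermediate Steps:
p = 83 (p = (46 + 27) + 10 = 73 + 10 = 83)
31*p = 31*83 = 2573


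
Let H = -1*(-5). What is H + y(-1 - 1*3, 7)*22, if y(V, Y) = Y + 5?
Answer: 269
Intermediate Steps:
y(V, Y) = 5 + Y
H = 5
H + y(-1 - 1*3, 7)*22 = 5 + (5 + 7)*22 = 5 + 12*22 = 5 + 264 = 269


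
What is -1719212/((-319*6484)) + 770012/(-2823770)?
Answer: 37067835551/66371301965 ≈ 0.55849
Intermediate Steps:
-1719212/((-319*6484)) + 770012/(-2823770) = -1719212/(-2068396) + 770012*(-1/2823770) = -1719212*(-1/2068396) - 385006/1411885 = 39073/47009 - 385006/1411885 = 37067835551/66371301965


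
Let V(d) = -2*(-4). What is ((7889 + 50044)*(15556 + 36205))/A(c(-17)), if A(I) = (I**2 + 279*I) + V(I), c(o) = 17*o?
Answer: 333185557/322 ≈ 1.0347e+6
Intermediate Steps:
V(d) = 8
A(I) = 8 + I**2 + 279*I (A(I) = (I**2 + 279*I) + 8 = 8 + I**2 + 279*I)
((7889 + 50044)*(15556 + 36205))/A(c(-17)) = ((7889 + 50044)*(15556 + 36205))/(8 + (17*(-17))**2 + 279*(17*(-17))) = (57933*51761)/(8 + (-289)**2 + 279*(-289)) = 2998670013/(8 + 83521 - 80631) = 2998670013/2898 = 2998670013*(1/2898) = 333185557/322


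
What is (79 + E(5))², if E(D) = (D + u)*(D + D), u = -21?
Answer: 6561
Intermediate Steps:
E(D) = 2*D*(-21 + D) (E(D) = (D - 21)*(D + D) = (-21 + D)*(2*D) = 2*D*(-21 + D))
(79 + E(5))² = (79 + 2*5*(-21 + 5))² = (79 + 2*5*(-16))² = (79 - 160)² = (-81)² = 6561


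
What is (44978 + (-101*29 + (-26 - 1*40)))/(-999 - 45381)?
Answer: -41983/46380 ≈ -0.90520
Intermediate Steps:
(44978 + (-101*29 + (-26 - 1*40)))/(-999 - 45381) = (44978 + (-2929 + (-26 - 40)))/(-46380) = (44978 + (-2929 - 66))*(-1/46380) = (44978 - 2995)*(-1/46380) = 41983*(-1/46380) = -41983/46380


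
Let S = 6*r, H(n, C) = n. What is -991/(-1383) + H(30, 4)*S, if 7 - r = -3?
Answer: 2490391/1383 ≈ 1800.7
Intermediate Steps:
r = 10 (r = 7 - 1*(-3) = 7 + 3 = 10)
S = 60 (S = 6*10 = 60)
-991/(-1383) + H(30, 4)*S = -991/(-1383) + 30*60 = -991*(-1/1383) + 1800 = 991/1383 + 1800 = 2490391/1383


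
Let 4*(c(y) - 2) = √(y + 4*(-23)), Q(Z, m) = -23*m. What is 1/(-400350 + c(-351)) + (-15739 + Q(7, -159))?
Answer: -30983761483414342/2564456338107 - 4*I*√443/2564456338107 ≈ -12082.0 - 3.283e-11*I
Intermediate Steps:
c(y) = 2 + √(-92 + y)/4 (c(y) = 2 + √(y + 4*(-23))/4 = 2 + √(y - 92)/4 = 2 + √(-92 + y)/4)
1/(-400350 + c(-351)) + (-15739 + Q(7, -159)) = 1/(-400350 + (2 + √(-92 - 351)/4)) + (-15739 - 23*(-159)) = 1/(-400350 + (2 + √(-443)/4)) + (-15739 + 3657) = 1/(-400350 + (2 + (I*√443)/4)) - 12082 = 1/(-400350 + (2 + I*√443/4)) - 12082 = 1/(-400348 + I*√443/4) - 12082 = -12082 + 1/(-400348 + I*√443/4)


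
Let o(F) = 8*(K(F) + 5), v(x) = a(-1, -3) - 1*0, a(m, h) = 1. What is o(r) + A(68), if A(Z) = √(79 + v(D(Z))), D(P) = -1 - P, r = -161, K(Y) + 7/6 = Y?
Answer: -3772/3 + 4*√5 ≈ -1248.4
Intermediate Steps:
K(Y) = -7/6 + Y
v(x) = 1 (v(x) = 1 - 1*0 = 1 + 0 = 1)
o(F) = 92/3 + 8*F (o(F) = 8*((-7/6 + F) + 5) = 8*(23/6 + F) = 92/3 + 8*F)
A(Z) = 4*√5 (A(Z) = √(79 + 1) = √80 = 4*√5)
o(r) + A(68) = (92/3 + 8*(-161)) + 4*√5 = (92/3 - 1288) + 4*√5 = -3772/3 + 4*√5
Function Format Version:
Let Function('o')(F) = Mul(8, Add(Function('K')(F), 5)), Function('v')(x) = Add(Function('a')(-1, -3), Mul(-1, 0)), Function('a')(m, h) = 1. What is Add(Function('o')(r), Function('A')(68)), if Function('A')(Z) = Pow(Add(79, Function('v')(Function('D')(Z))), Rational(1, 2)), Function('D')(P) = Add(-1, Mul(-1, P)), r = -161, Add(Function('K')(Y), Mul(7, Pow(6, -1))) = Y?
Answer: Add(Rational(-3772, 3), Mul(4, Pow(5, Rational(1, 2)))) ≈ -1248.4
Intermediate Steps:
Function('K')(Y) = Add(Rational(-7, 6), Y)
Function('v')(x) = 1 (Function('v')(x) = Add(1, Mul(-1, 0)) = Add(1, 0) = 1)
Function('o')(F) = Add(Rational(92, 3), Mul(8, F)) (Function('o')(F) = Mul(8, Add(Add(Rational(-7, 6), F), 5)) = Mul(8, Add(Rational(23, 6), F)) = Add(Rational(92, 3), Mul(8, F)))
Function('A')(Z) = Mul(4, Pow(5, Rational(1, 2))) (Function('A')(Z) = Pow(Add(79, 1), Rational(1, 2)) = Pow(80, Rational(1, 2)) = Mul(4, Pow(5, Rational(1, 2))))
Add(Function('o')(r), Function('A')(68)) = Add(Add(Rational(92, 3), Mul(8, -161)), Mul(4, Pow(5, Rational(1, 2)))) = Add(Add(Rational(92, 3), -1288), Mul(4, Pow(5, Rational(1, 2)))) = Add(Rational(-3772, 3), Mul(4, Pow(5, Rational(1, 2))))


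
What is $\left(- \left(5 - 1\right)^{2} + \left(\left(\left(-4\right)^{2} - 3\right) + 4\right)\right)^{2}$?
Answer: $1$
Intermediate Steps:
$\left(- \left(5 - 1\right)^{2} + \left(\left(\left(-4\right)^{2} - 3\right) + 4\right)\right)^{2} = \left(- 4^{2} + \left(\left(16 - 3\right) + 4\right)\right)^{2} = \left(\left(-1\right) 16 + \left(13 + 4\right)\right)^{2} = \left(-16 + 17\right)^{2} = 1^{2} = 1$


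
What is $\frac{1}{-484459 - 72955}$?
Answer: $- \frac{1}{557414} \approx -1.794 \cdot 10^{-6}$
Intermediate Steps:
$\frac{1}{-484459 - 72955} = \frac{1}{-557414} = - \frac{1}{557414}$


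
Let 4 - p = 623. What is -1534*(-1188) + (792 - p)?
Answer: 1823803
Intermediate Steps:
p = -619 (p = 4 - 1*623 = 4 - 623 = -619)
-1534*(-1188) + (792 - p) = -1534*(-1188) + (792 - 1*(-619)) = 1822392 + (792 + 619) = 1822392 + 1411 = 1823803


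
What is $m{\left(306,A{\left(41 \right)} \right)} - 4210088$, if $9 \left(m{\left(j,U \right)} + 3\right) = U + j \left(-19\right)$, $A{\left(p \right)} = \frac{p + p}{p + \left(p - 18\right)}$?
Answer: $- \frac{1212692215}{288} \approx -4.2107 \cdot 10^{6}$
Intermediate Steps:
$A{\left(p \right)} = \frac{2 p}{-18 + 2 p}$ ($A{\left(p \right)} = \frac{2 p}{p + \left(-18 + p\right)} = \frac{2 p}{-18 + 2 p}$)
$m{\left(j,U \right)} = -3 - \frac{19 j}{9} + \frac{U}{9}$ ($m{\left(j,U \right)} = -3 + \frac{U + j \left(-19\right)}{9} = -3 + \frac{U - 19 j}{9} = -3 + \left(- \frac{19 j}{9} + \frac{U}{9}\right) = -3 - \frac{19 j}{9} + \frac{U}{9}$)
$m{\left(306,A{\left(41 \right)} \right)} - 4210088 = \left(-3 - 646 + \frac{41 \frac{1}{-9 + 41}}{9}\right) - 4210088 = \left(-3 - 646 + \frac{41 \cdot \frac{1}{32}}{9}\right) - 4210088 = \left(-3 - 646 + \frac{1}{9} \cdot \frac{41}{32}\right) - 4210088 = \left(-3 - 646 + \frac{41}{288}\right) - 4210088 = - \frac{186871}{288} - 4210088 = - \frac{1212692215}{288}$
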